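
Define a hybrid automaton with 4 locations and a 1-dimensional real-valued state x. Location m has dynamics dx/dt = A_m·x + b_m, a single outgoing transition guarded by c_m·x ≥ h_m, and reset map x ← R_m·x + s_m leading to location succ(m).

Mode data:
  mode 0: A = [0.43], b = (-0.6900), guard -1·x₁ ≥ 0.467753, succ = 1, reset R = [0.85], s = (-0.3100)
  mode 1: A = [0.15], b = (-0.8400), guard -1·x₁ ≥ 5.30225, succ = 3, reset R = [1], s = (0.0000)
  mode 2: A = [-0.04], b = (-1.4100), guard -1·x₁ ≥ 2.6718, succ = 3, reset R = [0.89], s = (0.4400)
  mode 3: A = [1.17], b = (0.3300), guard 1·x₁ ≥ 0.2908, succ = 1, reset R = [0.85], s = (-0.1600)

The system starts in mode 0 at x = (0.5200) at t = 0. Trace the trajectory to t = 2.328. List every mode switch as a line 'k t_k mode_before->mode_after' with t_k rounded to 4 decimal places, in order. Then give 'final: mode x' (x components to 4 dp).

Mode 0: guard c·x = 0.4678 hit at Δt = 1.5057 (t = 1.5057), x⁻ = (-0.4678) → reset → x⁺ = (-0.7076), jump to mode 1
Mode 1: flow for 0.8223 to horizon, guard not reached → x = (-1.5356)

1 1.5057 0->1
final: 1 -1.5356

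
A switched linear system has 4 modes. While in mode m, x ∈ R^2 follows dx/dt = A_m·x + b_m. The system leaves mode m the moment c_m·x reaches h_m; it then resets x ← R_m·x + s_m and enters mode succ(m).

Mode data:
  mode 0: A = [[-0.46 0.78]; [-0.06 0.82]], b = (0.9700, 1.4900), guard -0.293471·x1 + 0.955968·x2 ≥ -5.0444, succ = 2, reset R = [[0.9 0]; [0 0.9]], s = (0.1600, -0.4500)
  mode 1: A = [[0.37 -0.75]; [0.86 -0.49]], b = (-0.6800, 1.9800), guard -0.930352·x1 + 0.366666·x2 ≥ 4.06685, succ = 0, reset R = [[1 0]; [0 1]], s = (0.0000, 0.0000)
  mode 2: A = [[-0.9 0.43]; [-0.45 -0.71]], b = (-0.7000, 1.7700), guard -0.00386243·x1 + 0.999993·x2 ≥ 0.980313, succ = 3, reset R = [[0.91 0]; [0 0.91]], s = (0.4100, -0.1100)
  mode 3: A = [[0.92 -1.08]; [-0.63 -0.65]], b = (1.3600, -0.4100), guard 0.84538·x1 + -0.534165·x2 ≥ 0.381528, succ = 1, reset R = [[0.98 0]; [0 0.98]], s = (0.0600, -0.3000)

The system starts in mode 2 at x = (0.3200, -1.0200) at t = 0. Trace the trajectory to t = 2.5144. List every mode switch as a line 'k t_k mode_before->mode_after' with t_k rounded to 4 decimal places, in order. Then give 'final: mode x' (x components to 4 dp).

1 1.1341 2->3
2 1.6071 3->1
final: 1 -0.4720 1.5749

Mode 2: guard c·x = 0.9803 hit at Δt = 1.1341 (t = 1.1341), x⁻ = (-0.3048, 0.9791) → reset → x⁺ = (0.1327, 0.7810), jump to mode 3
Mode 3: guard c·x = 0.3815 hit at Δt = 0.4730 (t = 1.6071), x⁻ = (0.6494, 0.3135) → reset → x⁺ = (0.6964, 0.0072), jump to mode 1
Mode 1: flow for 0.9073 to horizon, guard not reached → x = (-0.4720, 1.5749)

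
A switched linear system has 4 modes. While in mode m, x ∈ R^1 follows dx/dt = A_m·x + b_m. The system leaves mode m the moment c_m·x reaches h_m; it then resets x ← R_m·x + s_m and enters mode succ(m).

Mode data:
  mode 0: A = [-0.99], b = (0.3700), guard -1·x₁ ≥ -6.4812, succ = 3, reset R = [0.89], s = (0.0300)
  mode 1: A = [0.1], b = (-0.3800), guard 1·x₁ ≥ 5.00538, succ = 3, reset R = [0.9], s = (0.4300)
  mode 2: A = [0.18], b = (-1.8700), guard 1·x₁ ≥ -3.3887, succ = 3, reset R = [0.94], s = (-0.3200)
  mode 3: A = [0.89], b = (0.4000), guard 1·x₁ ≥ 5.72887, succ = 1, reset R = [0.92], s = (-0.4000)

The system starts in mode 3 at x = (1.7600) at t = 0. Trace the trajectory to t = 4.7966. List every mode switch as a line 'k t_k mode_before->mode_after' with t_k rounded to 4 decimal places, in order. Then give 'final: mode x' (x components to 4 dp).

1 1.1554 3->1
2 2.3415 1->3
3 2.4961 3->1
4 3.6822 1->3
5 3.8368 3->1
final: 1 4.9784

Mode 3: guard c·x = 5.7289 hit at Δt = 1.1554 (t = 1.1554), x⁻ = (5.7289) → reset → x⁺ = (4.8706), jump to mode 1
Mode 1: guard c·x = 5.0054 hit at Δt = 1.1861 (t = 2.3415), x⁻ = (5.0054) → reset → x⁺ = (4.9348), jump to mode 3
Mode 3: guard c·x = 5.7289 hit at Δt = 0.1546 (t = 2.4961), x⁻ = (5.7289) → reset → x⁺ = (4.8706), jump to mode 1
Mode 1: guard c·x = 5.0054 hit at Δt = 1.1861 (t = 3.6822), x⁻ = (5.0054) → reset → x⁺ = (4.9348), jump to mode 3
Mode 3: guard c·x = 5.7289 hit at Δt = 0.1546 (t = 3.8368), x⁻ = (5.7289) → reset → x⁺ = (4.8706), jump to mode 1
Mode 1: flow for 0.9598 to horizon, guard not reached → x = (4.9784)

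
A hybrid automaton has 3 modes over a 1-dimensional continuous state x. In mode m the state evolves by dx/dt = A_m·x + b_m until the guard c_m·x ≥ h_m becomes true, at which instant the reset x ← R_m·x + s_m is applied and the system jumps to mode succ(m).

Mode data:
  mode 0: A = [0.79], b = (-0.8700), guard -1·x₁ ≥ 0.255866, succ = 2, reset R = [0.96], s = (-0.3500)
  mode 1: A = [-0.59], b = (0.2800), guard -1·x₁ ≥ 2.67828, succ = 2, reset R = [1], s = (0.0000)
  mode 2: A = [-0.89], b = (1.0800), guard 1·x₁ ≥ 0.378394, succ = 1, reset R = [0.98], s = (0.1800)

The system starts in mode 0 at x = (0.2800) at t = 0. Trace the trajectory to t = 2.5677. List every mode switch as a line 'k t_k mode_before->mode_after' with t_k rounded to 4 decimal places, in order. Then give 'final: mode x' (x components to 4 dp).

1 0.6358 0->2
2 1.5044 2->1
final: 1 0.5153

Mode 0: guard c·x = 0.2559 hit at Δt = 0.6358 (t = 0.6358), x⁻ = (-0.2559) → reset → x⁺ = (-0.5956), jump to mode 2
Mode 2: guard c·x = 0.3784 hit at Δt = 0.8686 (t = 1.5044), x⁻ = (0.3784) → reset → x⁺ = (0.5508), jump to mode 1
Mode 1: flow for 1.0633 to horizon, guard not reached → x = (0.5153)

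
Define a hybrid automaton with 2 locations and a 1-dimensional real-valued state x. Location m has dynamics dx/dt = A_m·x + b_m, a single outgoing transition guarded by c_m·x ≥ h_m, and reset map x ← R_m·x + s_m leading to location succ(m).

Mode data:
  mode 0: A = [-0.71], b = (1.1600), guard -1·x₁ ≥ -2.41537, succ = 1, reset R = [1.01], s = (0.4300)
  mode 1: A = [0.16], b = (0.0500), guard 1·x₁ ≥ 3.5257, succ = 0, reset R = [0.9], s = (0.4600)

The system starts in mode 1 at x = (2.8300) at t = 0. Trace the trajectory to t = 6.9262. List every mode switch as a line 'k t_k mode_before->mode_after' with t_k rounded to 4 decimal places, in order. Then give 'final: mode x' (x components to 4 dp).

Mode 1: guard c·x = 3.5257 hit at Δt = 1.2499 (t = 1.2499), x⁻ = (3.5257) → reset → x⁺ = (3.6331), jump to mode 0
Mode 0: guard c·x = -2.4154 hit at Δt = 1.3229 (t = 2.5728), x⁻ = (2.4154) → reset → x⁺ = (2.8695), jump to mode 1
Mode 1: guard c·x = 3.5257 hit at Δt = 1.1718 (t = 3.7446), x⁻ = (3.5257) → reset → x⁺ = (3.6331), jump to mode 0
Mode 0: guard c·x = -2.4154 hit at Δt = 1.3229 (t = 5.0675), x⁻ = (2.4154) → reset → x⁺ = (2.8695), jump to mode 1
Mode 1: guard c·x = 3.5257 hit at Δt = 1.1718 (t = 6.2393), x⁻ = (3.5257) → reset → x⁺ = (3.6331), jump to mode 0
Mode 0: flow for 0.6869 to horizon, guard not reached → x = (2.8615)

1 1.2499 1->0
2 2.5728 0->1
3 3.7446 1->0
4 5.0675 0->1
5 6.2393 1->0
final: 0 2.8615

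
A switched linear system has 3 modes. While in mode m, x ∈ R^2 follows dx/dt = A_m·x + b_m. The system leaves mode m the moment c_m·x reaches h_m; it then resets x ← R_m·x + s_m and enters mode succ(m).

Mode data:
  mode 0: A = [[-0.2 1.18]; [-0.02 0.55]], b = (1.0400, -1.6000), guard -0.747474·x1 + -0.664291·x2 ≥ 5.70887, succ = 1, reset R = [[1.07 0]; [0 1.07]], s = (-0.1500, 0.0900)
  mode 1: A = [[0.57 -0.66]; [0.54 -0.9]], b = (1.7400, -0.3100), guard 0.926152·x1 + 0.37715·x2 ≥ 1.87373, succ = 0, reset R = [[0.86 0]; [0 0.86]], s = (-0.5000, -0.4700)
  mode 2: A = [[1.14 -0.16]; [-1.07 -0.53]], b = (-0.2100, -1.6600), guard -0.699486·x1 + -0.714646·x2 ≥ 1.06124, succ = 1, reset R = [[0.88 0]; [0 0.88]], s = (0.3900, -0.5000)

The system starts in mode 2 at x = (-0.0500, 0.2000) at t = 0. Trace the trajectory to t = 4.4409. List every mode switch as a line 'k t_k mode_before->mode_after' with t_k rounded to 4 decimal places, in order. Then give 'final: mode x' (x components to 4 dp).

1 1.0693 2->1
2 1.8274 1->0
3 3.3258 0->1
final: 1 2.0462 -2.4733

Mode 2: guard c·x = 1.0612 hit at Δt = 1.0693 (t = 1.0693), x⁻ = (-0.4804, -1.0148) → reset → x⁺ = (-0.0327, -1.3930), jump to mode 1
Mode 1: guard c·x = 1.8737 hit at Δt = 0.7581 (t = 1.8274), x⁻ = (2.2361, -0.5230) → reset → x⁺ = (1.4230, -0.9197), jump to mode 0
Mode 0: guard c·x = 5.7089 hit at Δt = 1.4984 (t = 3.3258), x⁻ = (-2.4502, -5.8369) → reset → x⁺ = (-2.7717, -6.1555), jump to mode 1
Mode 1: flow for 1.1151 to horizon, guard not reached → x = (2.0462, -2.4733)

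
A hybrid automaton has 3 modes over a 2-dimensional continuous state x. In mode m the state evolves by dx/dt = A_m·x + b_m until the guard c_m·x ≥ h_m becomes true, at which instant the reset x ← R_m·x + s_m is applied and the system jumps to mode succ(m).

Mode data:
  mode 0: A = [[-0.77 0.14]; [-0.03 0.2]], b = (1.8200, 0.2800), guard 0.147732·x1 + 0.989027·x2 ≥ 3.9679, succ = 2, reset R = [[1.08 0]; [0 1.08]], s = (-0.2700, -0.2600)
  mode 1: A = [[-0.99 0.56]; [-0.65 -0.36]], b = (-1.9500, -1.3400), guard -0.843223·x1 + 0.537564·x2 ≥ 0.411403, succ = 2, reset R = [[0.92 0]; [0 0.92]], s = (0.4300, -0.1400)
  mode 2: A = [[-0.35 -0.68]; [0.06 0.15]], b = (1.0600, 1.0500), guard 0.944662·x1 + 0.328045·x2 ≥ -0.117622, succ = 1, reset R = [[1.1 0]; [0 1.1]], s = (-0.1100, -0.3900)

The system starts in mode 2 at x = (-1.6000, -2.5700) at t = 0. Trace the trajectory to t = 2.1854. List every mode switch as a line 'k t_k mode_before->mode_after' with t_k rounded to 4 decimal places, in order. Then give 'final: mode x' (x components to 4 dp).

Mode 2: guard c·x = -0.1176 hit at Δt = 0.7831 (t = 0.7831), x⁻ = (0.5841, -2.0406) → reset → x⁺ = (0.5325, -2.6346), jump to mode 1
Mode 1: guard c·x = 0.4114 hit at Δt = 1.0281 (t = 1.8112), x⁻ = (-2.0107, -2.3887) → reset → x⁺ = (-1.4199, -2.3376), jump to mode 2
Mode 2: flow for 0.3742 to horizon, guard not reached → x = (-0.3459, -2.0885)

1 0.7831 2->1
2 1.8112 1->2
final: 2 -0.3459 -2.0885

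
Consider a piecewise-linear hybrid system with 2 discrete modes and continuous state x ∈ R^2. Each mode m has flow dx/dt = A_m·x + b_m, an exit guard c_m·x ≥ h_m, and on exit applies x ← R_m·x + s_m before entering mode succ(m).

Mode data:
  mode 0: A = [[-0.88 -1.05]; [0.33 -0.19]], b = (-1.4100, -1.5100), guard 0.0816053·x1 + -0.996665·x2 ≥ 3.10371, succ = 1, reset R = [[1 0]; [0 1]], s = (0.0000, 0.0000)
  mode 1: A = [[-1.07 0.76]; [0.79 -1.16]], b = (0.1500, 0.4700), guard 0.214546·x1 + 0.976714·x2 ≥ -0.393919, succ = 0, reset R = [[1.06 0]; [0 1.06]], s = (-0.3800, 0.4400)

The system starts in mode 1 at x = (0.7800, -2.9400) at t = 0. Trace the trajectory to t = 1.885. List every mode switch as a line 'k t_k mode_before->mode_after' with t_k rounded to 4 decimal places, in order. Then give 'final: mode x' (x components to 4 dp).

1 1.3813 1->0
final: 0 -0.8179 -0.7846

Mode 1: guard c·x = -0.3939 hit at Δt = 1.3813 (t = 1.3813), x⁻ = (-0.2472, -0.3490) → reset → x⁺ = (-0.6420, 0.0701), jump to mode 0
Mode 0: flow for 0.5037 to horizon, guard not reached → x = (-0.8179, -0.7846)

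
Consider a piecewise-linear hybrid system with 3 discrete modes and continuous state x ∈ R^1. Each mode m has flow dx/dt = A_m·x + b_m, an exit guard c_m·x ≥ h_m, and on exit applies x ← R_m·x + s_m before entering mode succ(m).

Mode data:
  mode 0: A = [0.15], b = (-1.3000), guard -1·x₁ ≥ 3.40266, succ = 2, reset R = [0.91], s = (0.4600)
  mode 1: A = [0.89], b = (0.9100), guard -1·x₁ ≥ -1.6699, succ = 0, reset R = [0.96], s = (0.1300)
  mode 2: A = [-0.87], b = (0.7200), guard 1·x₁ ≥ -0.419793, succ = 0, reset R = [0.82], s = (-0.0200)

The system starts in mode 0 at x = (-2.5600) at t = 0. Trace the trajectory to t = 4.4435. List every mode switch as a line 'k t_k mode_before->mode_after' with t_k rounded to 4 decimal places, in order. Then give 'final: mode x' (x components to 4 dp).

1 0.4825 0->2
2 1.6565 2->0
3 3.5899 0->2
final: 2 -0.8209

Mode 0: guard c·x = 3.4027 hit at Δt = 0.4825 (t = 0.4825), x⁻ = (-3.4027) → reset → x⁺ = (-2.6364), jump to mode 2
Mode 2: guard c·x = -0.4198 hit at Δt = 1.1740 (t = 1.6565), x⁻ = (-0.4198) → reset → x⁺ = (-0.3642), jump to mode 0
Mode 0: guard c·x = 3.4027 hit at Δt = 1.9334 (t = 3.5899), x⁻ = (-3.4027) → reset → x⁺ = (-2.6364), jump to mode 2
Mode 2: flow for 0.8536 to horizon, guard not reached → x = (-0.8209)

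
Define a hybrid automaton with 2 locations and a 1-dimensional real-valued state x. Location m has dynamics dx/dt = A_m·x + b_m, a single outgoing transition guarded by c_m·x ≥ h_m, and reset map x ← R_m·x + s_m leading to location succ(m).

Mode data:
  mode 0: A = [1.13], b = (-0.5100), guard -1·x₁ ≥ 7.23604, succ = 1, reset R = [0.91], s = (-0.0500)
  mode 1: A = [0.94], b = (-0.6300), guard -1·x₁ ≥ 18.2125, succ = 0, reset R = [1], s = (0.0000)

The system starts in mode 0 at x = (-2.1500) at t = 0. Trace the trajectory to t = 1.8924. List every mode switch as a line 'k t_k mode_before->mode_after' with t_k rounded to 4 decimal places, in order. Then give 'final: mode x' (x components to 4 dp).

1 0.9589 0->1
final: 1 -16.8973

Mode 0: guard c·x = 7.2360 hit at Δt = 0.9589 (t = 0.9589), x⁻ = (-7.2360) → reset → x⁺ = (-6.6348), jump to mode 1
Mode 1: flow for 0.9335 to horizon, guard not reached → x = (-16.8973)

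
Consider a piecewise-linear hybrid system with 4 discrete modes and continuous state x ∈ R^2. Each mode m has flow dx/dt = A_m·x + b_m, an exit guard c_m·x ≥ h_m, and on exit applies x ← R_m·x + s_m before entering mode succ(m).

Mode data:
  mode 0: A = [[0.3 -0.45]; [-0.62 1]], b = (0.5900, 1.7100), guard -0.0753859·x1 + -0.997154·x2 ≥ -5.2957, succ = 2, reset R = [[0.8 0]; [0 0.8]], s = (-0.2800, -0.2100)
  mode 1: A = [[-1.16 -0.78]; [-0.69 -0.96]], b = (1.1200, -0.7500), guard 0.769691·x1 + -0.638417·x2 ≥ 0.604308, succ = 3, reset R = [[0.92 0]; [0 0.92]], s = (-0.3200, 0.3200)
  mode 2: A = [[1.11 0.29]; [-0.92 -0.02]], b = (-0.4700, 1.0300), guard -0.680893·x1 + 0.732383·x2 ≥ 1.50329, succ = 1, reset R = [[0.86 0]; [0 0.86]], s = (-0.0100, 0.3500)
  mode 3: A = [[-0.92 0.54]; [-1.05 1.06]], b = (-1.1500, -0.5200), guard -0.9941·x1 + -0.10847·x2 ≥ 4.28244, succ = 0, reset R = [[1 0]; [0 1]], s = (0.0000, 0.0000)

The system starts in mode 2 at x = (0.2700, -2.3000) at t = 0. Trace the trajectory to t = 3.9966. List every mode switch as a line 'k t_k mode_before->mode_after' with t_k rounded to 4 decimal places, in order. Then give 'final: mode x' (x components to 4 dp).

Mode 2: guard c·x = 1.5033 hit at Δt = 1.4550 (t = 1.4550), x⁻ = (-2.0605, 0.1370) → reset → x⁺ = (-1.7820, 0.4678), jump to mode 1
Mode 1: guard c·x = 0.6043 hit at Δt = 1.4792 (t = 2.9342), x⁻ = (0.4736, -0.3756) → reset → x⁺ = (0.1157, -0.0255), jump to mode 3
Mode 3: flow for 1.0624 to horizon, guard not reached → x = (-0.8458, -0.4082)

1 1.4550 2->1
2 2.9342 1->3
final: 3 -0.8458 -0.4082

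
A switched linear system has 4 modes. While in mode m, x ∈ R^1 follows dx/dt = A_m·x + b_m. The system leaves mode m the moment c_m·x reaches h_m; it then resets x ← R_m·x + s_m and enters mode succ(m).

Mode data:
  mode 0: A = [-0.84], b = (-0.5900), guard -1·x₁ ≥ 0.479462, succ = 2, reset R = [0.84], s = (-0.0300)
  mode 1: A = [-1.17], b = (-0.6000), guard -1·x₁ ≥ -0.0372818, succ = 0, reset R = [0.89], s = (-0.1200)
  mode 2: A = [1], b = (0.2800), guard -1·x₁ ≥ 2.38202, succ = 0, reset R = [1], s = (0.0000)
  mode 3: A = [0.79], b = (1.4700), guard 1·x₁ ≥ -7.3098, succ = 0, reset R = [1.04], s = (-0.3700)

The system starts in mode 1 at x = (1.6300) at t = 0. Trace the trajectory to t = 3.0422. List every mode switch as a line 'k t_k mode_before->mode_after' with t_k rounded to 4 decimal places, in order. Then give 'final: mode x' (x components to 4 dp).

Mode 1: guard c·x = -0.0373 hit at Δt = 1.1622 (t = 1.1622), x⁻ = (0.0373) → reset → x⁺ = (-0.0868), jump to mode 0
Mode 0: guard c·x = 0.4795 hit at Δt = 1.2092 (t = 2.3714), x⁻ = (-0.4795) → reset → x⁺ = (-0.4327), jump to mode 2
Mode 2: flow for 0.6708 to horizon, guard not reached → x = (-0.5787)

1 1.1622 1->0
2 2.3714 0->2
final: 2 -0.5787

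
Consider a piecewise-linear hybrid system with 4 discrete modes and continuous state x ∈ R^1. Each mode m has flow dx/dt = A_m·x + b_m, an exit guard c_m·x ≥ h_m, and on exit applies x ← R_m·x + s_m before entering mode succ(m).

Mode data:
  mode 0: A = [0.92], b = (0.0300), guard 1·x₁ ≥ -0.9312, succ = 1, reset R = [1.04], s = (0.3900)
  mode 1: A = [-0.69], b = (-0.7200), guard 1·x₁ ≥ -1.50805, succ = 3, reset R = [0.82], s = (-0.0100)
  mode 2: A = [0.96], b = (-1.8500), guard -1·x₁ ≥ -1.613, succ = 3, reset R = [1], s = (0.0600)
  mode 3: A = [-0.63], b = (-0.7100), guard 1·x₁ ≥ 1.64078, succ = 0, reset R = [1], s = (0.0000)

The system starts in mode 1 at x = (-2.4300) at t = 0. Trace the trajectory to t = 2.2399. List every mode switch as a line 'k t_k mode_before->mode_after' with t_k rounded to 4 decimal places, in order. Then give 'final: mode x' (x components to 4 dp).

1 1.5847 1->3
final: 3 -1.2061

Mode 1: guard c·x = -1.5080 hit at Δt = 1.5847 (t = 1.5847), x⁻ = (-1.5081) → reset → x⁺ = (-1.2466), jump to mode 3
Mode 3: flow for 0.6552 to horizon, guard not reached → x = (-1.2061)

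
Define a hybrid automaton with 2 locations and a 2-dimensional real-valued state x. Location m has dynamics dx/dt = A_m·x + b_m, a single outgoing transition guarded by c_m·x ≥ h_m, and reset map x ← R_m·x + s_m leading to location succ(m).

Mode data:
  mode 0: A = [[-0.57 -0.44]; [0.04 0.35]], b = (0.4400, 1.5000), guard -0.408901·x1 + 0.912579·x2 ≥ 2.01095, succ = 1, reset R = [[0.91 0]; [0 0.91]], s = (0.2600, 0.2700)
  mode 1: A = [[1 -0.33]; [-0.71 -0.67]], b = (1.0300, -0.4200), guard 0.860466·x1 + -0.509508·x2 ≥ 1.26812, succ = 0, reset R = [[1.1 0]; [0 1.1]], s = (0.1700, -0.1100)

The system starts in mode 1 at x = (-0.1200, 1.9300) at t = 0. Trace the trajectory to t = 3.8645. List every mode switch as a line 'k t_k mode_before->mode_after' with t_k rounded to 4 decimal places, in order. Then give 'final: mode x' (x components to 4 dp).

1 1.3999 1->0
2 2.7454 0->1
3 3.3606 1->0
final: 0 1.7235 2.0205

Mode 1: guard c·x = 1.2681 hit at Δt = 1.3999 (t = 1.3999), x⁻ = (1.4840, 0.0173) → reset → x⁺ = (1.8024, -0.0910), jump to mode 0
Mode 0: guard c·x = 2.0109 hit at Δt = 1.3455 (t = 2.7454), x⁻ = (0.7189, 2.5257) → reset → x⁺ = (0.9142, 2.5684), jump to mode 1
Mode 1: guard c·x = 1.2681 hit at Δt = 0.6152 (t = 3.3606), x⁻ = (2.0509, 0.9747) → reset → x⁺ = (2.4260, 0.9622), jump to mode 0
Mode 0: flow for 0.5039 to horizon, guard not reached → x = (1.7235, 2.0205)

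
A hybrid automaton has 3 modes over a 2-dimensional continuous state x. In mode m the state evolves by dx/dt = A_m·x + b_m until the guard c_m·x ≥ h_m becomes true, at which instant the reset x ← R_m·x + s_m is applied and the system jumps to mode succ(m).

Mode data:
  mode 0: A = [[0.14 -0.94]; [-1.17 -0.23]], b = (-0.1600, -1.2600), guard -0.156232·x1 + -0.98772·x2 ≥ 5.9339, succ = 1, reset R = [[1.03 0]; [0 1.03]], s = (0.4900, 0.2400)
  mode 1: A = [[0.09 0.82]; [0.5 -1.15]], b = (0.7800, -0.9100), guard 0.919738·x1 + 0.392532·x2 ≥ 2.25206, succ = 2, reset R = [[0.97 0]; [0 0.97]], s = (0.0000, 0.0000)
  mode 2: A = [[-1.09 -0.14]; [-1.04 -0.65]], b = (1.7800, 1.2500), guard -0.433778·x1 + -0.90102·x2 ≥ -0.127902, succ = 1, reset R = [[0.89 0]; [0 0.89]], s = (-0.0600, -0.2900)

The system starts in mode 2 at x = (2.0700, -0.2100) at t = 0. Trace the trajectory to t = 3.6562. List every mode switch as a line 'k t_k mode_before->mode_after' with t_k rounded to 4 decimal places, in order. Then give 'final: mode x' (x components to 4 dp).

1 1.3882 2->1
2 2.9797 1->2
final: 2 2.0281 -0.5955

Mode 2: guard c·x = -0.1279 hit at Δt = 1.3882 (t = 1.3882), x⁻ = (1.7883, -0.7190) → reset → x⁺ = (1.5316, -0.9299), jump to mode 1
Mode 1: guard c·x = 2.2521 hit at Δt = 1.5915 (t = 2.9797), x⁻ = (2.4769, -0.0664) → reset → x⁺ = (2.4026, -0.0644), jump to mode 2
Mode 2: flow for 0.6765 to horizon, guard not reached → x = (2.0281, -0.5955)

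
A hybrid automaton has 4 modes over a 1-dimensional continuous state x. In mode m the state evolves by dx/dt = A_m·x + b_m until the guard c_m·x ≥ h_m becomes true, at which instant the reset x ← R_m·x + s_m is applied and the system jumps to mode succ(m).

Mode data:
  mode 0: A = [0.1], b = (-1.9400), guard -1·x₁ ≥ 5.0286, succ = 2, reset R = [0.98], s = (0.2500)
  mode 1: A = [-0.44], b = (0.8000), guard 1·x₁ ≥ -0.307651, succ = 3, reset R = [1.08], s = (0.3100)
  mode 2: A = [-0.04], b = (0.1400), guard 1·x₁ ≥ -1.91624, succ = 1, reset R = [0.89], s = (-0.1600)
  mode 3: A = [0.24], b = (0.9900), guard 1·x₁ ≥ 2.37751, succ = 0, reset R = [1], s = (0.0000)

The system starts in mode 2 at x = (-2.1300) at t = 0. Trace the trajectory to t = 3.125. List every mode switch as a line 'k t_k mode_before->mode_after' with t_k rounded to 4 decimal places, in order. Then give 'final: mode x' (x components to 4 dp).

Mode 2: guard c·x = -1.9162 hit at Δt = 0.9677 (t = 0.9677), x⁻ = (-1.9162) → reset → x⁺ = (-1.8655), jump to mode 1
Mode 1: guard c·x = -0.3077 hit at Δt = 1.2494 (t = 2.2171), x⁻ = (-0.3077) → reset → x⁺ = (-0.0223), jump to mode 3
Mode 3: flow for 0.9079 to horizon, guard not reached → x = (0.9766)

1 0.9677 2->1
2 2.2171 1->3
final: 3 0.9766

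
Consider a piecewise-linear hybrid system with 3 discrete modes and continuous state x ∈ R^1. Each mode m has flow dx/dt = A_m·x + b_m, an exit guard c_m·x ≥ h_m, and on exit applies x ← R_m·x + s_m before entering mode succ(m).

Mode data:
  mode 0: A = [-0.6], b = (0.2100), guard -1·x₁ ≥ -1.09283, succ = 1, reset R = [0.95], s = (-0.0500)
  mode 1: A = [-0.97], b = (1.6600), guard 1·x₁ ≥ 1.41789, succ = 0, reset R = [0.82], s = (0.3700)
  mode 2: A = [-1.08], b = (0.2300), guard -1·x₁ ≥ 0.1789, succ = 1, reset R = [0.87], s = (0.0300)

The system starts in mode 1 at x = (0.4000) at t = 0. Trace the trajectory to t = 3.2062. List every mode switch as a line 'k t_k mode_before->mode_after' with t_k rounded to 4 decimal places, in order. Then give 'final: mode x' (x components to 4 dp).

Mode 1: guard c·x = 1.4179 hit at Δt = 1.5434 (t = 1.5434), x⁻ = (1.4179) → reset → x⁺ = (1.5327), jump to mode 0
Mode 0: guard c·x = -1.0928 hit at Δt = 0.7751 (t = 2.3185), x⁻ = (1.0928) → reset → x⁺ = (0.9882), jump to mode 1
Mode 1: flow for 0.8877 to horizon, guard not reached → x = (1.4057)

1 1.5434 1->0
2 2.3185 0->1
final: 1 1.4057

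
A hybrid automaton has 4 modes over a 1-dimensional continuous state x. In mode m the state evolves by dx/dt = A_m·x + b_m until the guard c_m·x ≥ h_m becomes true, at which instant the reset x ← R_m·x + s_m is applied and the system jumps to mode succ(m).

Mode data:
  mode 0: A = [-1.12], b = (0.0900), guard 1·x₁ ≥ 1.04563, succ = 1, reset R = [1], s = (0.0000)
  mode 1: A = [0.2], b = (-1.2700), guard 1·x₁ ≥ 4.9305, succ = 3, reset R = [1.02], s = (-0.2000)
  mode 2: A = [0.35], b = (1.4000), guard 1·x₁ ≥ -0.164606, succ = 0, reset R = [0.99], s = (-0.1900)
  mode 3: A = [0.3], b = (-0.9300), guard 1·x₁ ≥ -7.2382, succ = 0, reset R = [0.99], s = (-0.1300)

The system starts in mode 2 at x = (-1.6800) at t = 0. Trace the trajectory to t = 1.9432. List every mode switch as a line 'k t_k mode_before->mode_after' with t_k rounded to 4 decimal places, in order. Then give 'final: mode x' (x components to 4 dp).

Mode 2: guard c·x = -0.1646 hit at Δt = 1.4363 (t = 1.4363), x⁻ = (-0.1646) → reset → x⁺ = (-0.3530), jump to mode 0
Mode 0: flow for 0.5069 to horizon, guard not reached → x = (-0.1653)

1 1.4363 2->0
final: 0 -0.1653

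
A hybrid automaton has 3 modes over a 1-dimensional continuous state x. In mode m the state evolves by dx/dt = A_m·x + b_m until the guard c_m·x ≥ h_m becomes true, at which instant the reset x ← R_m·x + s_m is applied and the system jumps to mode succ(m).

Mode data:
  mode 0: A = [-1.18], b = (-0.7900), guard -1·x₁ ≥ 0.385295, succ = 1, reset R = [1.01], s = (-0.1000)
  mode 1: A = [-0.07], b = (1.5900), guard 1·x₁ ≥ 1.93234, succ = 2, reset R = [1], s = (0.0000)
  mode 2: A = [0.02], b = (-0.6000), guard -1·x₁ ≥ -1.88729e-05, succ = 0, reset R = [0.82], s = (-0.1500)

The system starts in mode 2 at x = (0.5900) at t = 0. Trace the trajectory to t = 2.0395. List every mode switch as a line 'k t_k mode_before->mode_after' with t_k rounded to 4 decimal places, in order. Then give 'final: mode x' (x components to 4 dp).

Mode 2: guard c·x = -0.0000 hit at Δt = 0.9931 (t = 0.9931), x⁻ = (0.0000) → reset → x⁺ = (-0.1500), jump to mode 0
Mode 0: guard c·x = 0.3853 hit at Δt = 0.5112 (t = 1.5043), x⁻ = (-0.3853) → reset → x⁺ = (-0.4891), jump to mode 1
Mode 1: flow for 0.5352 to horizon, guard not reached → x = (0.3641)

1 0.9931 2->0
2 1.5043 0->1
final: 1 0.3641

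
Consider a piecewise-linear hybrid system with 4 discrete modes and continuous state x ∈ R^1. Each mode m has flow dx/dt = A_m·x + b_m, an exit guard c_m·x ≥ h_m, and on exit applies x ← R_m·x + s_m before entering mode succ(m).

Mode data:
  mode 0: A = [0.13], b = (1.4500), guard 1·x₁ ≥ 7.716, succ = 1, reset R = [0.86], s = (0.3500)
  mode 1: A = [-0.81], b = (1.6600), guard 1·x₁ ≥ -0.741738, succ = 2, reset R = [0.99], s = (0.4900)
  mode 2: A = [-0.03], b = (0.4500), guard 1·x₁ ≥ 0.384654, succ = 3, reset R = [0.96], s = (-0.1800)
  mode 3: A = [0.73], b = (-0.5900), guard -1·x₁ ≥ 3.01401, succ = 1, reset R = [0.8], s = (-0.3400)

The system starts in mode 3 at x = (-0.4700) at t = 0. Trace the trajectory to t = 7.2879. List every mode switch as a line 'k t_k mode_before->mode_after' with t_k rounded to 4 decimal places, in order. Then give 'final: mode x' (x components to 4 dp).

1 1.5005 3->1
2 2.1700 1->2
3 3.5745 2->3
4 6.0684 3->1
5 6.7379 1->2
final: 2 0.0051

Mode 3: guard c·x = 3.0140 hit at Δt = 1.5005 (t = 1.5005), x⁻ = (-3.0140) → reset → x⁺ = (-2.7512), jump to mode 1
Mode 1: guard c·x = -0.7417 hit at Δt = 0.6695 (t = 2.1700), x⁻ = (-0.7417) → reset → x⁺ = (-0.2443), jump to mode 2
Mode 2: guard c·x = 0.3847 hit at Δt = 1.4045 (t = 3.5745), x⁻ = (0.3847) → reset → x⁺ = (0.1893), jump to mode 3
Mode 3: guard c·x = 3.0140 hit at Δt = 2.4939 (t = 6.0684), x⁻ = (-3.0140) → reset → x⁺ = (-2.7512), jump to mode 1
Mode 1: guard c·x = -0.7417 hit at Δt = 0.6695 (t = 6.7379), x⁻ = (-0.7417) → reset → x⁺ = (-0.2443), jump to mode 2
Mode 2: flow for 0.5500 to horizon, guard not reached → x = (0.0051)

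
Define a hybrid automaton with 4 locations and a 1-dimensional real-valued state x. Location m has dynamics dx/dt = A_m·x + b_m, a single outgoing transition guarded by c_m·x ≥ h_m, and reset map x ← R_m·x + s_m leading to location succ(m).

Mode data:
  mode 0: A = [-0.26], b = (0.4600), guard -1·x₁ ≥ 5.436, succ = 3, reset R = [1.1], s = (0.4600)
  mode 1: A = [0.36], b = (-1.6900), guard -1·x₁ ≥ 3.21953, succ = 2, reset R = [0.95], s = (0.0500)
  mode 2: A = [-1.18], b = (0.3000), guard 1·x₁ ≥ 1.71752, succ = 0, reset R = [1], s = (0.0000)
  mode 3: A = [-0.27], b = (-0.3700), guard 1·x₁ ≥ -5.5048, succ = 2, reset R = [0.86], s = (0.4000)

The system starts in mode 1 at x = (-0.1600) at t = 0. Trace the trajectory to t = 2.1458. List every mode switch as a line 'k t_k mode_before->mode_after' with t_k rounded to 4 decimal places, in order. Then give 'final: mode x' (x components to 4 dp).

1 1.3576 1->2
final: 2 -1.0330

Mode 1: guard c·x = 3.2195 hit at Δt = 1.3576 (t = 1.3576), x⁻ = (-3.2195) → reset → x⁺ = (-3.0086), jump to mode 2
Mode 2: flow for 0.7882 to horizon, guard not reached → x = (-1.0330)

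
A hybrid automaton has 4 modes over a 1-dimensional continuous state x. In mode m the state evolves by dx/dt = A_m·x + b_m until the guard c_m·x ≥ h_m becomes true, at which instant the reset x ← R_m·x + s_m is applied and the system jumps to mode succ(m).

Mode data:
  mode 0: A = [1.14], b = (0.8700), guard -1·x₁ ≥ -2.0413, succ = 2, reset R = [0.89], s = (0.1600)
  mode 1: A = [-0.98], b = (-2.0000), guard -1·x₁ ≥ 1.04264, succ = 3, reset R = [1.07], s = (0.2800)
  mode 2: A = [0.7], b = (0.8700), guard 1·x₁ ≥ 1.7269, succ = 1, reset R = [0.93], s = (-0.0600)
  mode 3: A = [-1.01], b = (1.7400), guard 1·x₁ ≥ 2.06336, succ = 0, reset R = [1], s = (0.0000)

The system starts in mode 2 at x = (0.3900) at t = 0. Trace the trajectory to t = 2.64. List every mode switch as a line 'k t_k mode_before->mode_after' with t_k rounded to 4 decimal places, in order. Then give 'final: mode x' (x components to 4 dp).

1 0.8545 2->1
2 2.1597 1->3
final: 3 0.1477

Mode 2: guard c·x = 1.7269 hit at Δt = 0.8545 (t = 0.8545), x⁻ = (1.7269) → reset → x⁺ = (1.5460), jump to mode 1
Mode 1: guard c·x = 1.0426 hit at Δt = 1.3052 (t = 2.1597), x⁻ = (-1.0426) → reset → x⁺ = (-0.8356), jump to mode 3
Mode 3: flow for 0.4803 to horizon, guard not reached → x = (0.1477)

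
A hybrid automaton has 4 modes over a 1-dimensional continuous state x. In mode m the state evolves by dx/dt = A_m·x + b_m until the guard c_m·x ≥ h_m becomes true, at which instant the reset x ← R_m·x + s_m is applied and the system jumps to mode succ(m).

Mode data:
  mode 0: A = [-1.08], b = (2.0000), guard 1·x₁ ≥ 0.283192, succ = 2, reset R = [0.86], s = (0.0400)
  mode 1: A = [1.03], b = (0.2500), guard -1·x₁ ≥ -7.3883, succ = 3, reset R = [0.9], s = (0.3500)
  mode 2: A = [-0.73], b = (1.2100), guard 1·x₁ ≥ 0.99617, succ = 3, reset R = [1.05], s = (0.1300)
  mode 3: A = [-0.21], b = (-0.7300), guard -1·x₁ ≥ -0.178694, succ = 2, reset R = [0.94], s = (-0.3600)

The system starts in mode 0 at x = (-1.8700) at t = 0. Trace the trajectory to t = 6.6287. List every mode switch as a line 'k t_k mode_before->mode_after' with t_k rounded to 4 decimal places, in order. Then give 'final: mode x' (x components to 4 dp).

Mode 0: guard c·x = 0.2832 hit at Δt = 0.8000 (t = 0.8000), x⁻ = (0.2832) → reset → x⁺ = (0.2835), jump to mode 2
Mode 2: guard c·x = 0.9962 hit at Δt = 1.0016 (t = 1.8016), x⁻ = (0.9962) → reset → x⁺ = (1.1760), jump to mode 3
Mode 3: guard c·x = -0.1787 hit at Δt = 1.1489 (t = 2.9505), x⁻ = (0.1787) → reset → x⁺ = (-0.1920), jump to mode 2
Mode 2: guard c·x = 0.9962 hit at Δt = 1.4088 (t = 4.3593), x⁻ = (0.9962) → reset → x⁺ = (1.1760), jump to mode 3
Mode 3: guard c·x = -0.1787 hit at Δt = 1.1489 (t = 5.5082), x⁻ = (0.1787) → reset → x⁺ = (-0.1920), jump to mode 2
Mode 2: flow for 1.1205 to horizon, guard not reached → x = (0.8413)

1 0.8000 0->2
2 1.8016 2->3
3 2.9505 3->2
4 4.3593 2->3
5 5.5082 3->2
final: 2 0.8413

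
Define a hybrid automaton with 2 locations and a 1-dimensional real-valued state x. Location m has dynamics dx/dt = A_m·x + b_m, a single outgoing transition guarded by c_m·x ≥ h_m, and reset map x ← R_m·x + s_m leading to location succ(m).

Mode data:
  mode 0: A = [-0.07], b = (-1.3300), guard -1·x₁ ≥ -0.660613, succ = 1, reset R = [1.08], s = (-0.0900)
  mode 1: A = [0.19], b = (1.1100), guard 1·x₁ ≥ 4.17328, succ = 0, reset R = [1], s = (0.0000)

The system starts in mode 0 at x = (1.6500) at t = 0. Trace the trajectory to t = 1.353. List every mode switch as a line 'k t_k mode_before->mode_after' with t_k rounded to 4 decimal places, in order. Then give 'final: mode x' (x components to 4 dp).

Mode 0: guard c·x = -0.6606 hit at Δt = 0.7014 (t = 0.7014), x⁻ = (0.6606) → reset → x⁺ = (0.6235), jump to mode 1
Mode 1: flow for 0.6516 to horizon, guard not reached → x = (1.4756)

1 0.7014 0->1
final: 1 1.4756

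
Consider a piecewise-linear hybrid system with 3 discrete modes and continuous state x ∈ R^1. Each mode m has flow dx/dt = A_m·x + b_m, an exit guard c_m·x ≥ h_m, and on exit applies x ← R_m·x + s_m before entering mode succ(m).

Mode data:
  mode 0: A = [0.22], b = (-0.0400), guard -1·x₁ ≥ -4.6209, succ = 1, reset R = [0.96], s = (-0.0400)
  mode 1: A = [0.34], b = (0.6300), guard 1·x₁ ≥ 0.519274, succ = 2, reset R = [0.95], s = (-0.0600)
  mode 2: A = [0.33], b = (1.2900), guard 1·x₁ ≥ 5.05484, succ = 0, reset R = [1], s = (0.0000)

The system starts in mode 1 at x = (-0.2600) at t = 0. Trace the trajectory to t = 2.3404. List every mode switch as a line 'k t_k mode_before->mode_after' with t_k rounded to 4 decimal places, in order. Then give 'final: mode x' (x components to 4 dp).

Mode 1: guard c·x = 0.5193 hit at Δt = 1.1713 (t = 1.1713), x⁻ = (0.5193) → reset → x⁺ = (0.4333), jump to mode 2
Mode 2: flow for 1.1691 to horizon, guard not reached → x = (2.4777)

1 1.1713 1->2
final: 2 2.4777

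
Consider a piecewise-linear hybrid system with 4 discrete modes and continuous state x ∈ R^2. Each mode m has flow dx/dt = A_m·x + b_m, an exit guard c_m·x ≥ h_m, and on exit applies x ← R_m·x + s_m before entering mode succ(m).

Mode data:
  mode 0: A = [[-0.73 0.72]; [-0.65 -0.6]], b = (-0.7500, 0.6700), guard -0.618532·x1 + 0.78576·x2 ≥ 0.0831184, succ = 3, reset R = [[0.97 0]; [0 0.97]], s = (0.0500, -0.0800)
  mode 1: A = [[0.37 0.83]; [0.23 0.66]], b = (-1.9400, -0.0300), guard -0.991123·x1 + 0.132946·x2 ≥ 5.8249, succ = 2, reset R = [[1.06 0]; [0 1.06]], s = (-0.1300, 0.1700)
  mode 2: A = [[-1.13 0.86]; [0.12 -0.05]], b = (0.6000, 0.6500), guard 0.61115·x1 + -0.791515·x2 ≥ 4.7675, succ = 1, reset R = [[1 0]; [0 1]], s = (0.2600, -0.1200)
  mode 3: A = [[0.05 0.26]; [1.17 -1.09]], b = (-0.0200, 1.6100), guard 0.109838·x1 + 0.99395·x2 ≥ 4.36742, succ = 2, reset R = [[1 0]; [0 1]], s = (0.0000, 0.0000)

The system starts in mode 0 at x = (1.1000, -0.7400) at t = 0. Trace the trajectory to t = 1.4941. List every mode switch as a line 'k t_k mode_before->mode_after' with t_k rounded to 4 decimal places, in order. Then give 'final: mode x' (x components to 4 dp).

Mode 0: guard c·x = 0.0831 hit at Δt = 0.9897 (t = 0.9897), x⁻ = (-0.1876, -0.0419) → reset → x⁺ = (-0.1320, -0.1207), jump to mode 3
Mode 3: flow for 0.5044 to horizon, guard not reached → x = (-0.1172, 0.4958)

1 0.9897 0->3
final: 3 -0.1172 0.4958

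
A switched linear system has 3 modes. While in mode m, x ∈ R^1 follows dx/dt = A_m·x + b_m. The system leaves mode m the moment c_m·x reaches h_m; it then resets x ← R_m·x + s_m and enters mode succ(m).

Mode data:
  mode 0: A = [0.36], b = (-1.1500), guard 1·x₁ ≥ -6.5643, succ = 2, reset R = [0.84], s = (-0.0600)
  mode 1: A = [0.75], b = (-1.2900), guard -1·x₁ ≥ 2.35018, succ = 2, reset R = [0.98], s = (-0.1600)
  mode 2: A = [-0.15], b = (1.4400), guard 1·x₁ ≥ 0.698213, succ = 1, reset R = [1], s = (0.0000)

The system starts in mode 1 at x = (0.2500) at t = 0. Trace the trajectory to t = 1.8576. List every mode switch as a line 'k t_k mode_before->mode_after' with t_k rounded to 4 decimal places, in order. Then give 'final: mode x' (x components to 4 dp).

Mode 1: guard c·x = 2.3502 hit at Δt = 1.3579 (t = 1.3579), x⁻ = (-2.3502) → reset → x⁺ = (-2.4632), jump to mode 2
Mode 2: flow for 0.4997 to horizon, guard not reached → x = (-1.5920)

1 1.3579 1->2
final: 2 -1.5920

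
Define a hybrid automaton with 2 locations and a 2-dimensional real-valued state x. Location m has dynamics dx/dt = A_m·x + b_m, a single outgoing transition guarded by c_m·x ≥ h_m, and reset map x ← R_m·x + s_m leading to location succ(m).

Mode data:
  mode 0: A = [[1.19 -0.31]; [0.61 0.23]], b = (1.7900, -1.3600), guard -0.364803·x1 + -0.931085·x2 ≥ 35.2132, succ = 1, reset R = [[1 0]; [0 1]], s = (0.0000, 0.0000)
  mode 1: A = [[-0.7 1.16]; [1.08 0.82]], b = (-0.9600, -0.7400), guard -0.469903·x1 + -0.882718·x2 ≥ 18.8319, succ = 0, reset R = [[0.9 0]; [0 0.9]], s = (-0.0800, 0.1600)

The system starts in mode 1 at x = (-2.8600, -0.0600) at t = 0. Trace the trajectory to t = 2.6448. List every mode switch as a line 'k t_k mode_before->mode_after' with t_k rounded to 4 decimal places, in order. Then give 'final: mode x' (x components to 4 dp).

1 1.5702 1->0
final: 0 -14.4334 -28.5001

Mode 1: guard c·x = 18.8319 hit at Δt = 1.5702 (t = 1.5702), x⁻ = (-9.6387, -16.2029) → reset → x⁺ = (-8.7549, -14.4226), jump to mode 0
Mode 0: flow for 1.0746 to horizon, guard not reached → x = (-14.4334, -28.5001)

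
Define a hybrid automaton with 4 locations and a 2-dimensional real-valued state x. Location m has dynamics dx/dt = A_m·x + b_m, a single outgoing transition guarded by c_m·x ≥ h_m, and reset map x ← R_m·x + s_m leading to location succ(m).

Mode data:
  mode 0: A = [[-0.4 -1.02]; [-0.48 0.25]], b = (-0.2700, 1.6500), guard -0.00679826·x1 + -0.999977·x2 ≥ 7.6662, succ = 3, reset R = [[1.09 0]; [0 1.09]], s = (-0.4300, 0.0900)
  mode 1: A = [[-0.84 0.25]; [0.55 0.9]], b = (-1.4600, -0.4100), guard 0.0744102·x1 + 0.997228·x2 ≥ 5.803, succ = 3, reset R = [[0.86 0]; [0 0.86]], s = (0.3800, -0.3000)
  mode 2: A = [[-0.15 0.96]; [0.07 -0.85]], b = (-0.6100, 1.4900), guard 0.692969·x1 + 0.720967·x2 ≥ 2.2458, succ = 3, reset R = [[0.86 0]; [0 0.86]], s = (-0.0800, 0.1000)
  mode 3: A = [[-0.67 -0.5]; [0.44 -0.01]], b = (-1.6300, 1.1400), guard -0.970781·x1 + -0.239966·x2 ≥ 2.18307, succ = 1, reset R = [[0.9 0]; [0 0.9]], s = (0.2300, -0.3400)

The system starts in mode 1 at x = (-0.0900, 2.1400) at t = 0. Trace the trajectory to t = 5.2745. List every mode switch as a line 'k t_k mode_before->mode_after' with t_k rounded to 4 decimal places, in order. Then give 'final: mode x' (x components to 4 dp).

1 1.3989 1->3
2 2.6401 3->1
3 3.2851 1->3
4 4.2126 3->1
5 4.9244 1->3
final: 3 -2.1282 4.9454

Mode 1: guard c·x = 5.8030 hit at Δt = 1.3989 (t = 1.3989), x⁻ = (-0.4084, 5.8496) → reset → x⁺ = (0.0288, 4.7307), jump to mode 3
Mode 3: guard c·x = 2.1831 hit at Δt = 1.2412 (t = 2.6401), x⁻ = (-3.4880, 5.0134) → reset → x⁺ = (-2.9092, 4.1721), jump to mode 1
Mode 1: guard c·x = 5.8030 hit at Δt = 0.6450 (t = 3.2851), x⁻ = (-1.7938, 5.9530) → reset → x⁺ = (-1.1627, 4.8196), jump to mode 3
Mode 3: guard c·x = 2.1831 hit at Δt = 0.9274 (t = 4.2126), x⁻ = (-3.4459, 4.8431) → reset → x⁺ = (-2.8713, 4.0188), jump to mode 1
Mode 1: guard c·x = 5.8030 hit at Δt = 0.7118 (t = 4.9244), x⁻ = (-1.6999, 5.9460) → reset → x⁺ = (-1.0819, 4.8135), jump to mode 3
Mode 3: flow for 0.3501 to horizon, guard not reached → x = (-2.1282, 4.9454)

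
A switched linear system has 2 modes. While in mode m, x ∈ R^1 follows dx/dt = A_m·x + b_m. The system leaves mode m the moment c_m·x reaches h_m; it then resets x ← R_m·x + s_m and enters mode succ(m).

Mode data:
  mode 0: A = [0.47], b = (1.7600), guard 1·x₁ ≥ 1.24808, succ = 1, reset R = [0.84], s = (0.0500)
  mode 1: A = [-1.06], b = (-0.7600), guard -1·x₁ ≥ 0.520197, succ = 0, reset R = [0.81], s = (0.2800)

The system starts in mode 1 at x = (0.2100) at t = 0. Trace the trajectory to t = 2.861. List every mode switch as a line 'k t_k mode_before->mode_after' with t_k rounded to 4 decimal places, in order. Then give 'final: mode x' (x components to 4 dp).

Mode 1: guard c·x = 0.5202 hit at Δt = 1.4621 (t = 1.4621), x⁻ = (-0.5202) → reset → x⁺ = (-0.1414), jump to mode 0
Mode 0: guard c·x = 1.2481 hit at Δt = 0.6939 (t = 2.1560), x⁻ = (1.2481) → reset → x⁺ = (1.0984), jump to mode 1
Mode 1: flow for 0.7050 to horizon, guard not reached → x = (0.1429)

1 1.4621 1->0
2 2.1560 0->1
final: 1 0.1429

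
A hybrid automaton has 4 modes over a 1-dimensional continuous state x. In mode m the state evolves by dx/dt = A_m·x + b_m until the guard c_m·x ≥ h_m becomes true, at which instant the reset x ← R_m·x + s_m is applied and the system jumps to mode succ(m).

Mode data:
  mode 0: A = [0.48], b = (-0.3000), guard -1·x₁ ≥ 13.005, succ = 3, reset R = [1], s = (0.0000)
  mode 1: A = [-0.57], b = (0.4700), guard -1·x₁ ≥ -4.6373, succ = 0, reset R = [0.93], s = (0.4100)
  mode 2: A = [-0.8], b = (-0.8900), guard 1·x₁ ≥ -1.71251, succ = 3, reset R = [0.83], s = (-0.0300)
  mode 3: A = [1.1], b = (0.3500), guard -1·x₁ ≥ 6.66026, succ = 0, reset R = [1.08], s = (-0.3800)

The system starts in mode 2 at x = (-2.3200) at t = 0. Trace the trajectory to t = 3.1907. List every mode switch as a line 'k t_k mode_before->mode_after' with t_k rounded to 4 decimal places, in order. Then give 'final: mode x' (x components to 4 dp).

1 0.8742 2->3
2 2.4398 3->0
final: 0 -11.1306

Mode 2: guard c·x = -1.7125 hit at Δt = 0.8742 (t = 0.8742), x⁻ = (-1.7125) → reset → x⁺ = (-1.4514), jump to mode 3
Mode 3: guard c·x = 6.6603 hit at Δt = 1.5656 (t = 2.4398), x⁻ = (-6.6603) → reset → x⁺ = (-7.5731), jump to mode 0
Mode 0: flow for 0.7509 to horizon, guard not reached → x = (-11.1306)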